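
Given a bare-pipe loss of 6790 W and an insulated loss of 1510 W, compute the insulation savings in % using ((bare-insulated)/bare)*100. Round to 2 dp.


Savings = ((6790-1510)/6790)*100 = 77.76 %

77.76 %


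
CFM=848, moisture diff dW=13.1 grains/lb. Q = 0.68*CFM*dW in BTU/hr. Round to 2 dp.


Q = 0.68 * 848 * 13.1 = 7553.98 BTU/hr

7553.98 BTU/hr


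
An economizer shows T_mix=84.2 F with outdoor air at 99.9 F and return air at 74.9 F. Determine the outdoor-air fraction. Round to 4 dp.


frac = (84.2 - 74.9) / (99.9 - 74.9) = 0.3720

0.3720


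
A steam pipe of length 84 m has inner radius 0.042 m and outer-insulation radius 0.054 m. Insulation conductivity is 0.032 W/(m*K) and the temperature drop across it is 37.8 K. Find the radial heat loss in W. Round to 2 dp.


Q = 2*pi*0.032*84*37.8/ln(0.054/0.042) = 2540.29 W

2540.29 W


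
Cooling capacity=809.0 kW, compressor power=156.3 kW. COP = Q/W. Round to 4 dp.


COP = 809.0 / 156.3 = 5.1759

5.1759


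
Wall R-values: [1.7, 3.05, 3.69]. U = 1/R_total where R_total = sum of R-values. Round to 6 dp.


R_total = 1.7 + 3.05 + 3.69 = 8.44
U = 1/8.44 = 0.118483

0.118483


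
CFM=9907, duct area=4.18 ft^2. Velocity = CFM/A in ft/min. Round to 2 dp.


V = 9907 / 4.18 = 2370.10 ft/min

2370.10 ft/min


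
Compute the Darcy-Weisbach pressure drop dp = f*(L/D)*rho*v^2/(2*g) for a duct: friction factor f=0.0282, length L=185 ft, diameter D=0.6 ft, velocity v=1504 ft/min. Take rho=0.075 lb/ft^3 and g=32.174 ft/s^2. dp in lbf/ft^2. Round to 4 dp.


v_fps = 1504/60 = 25.0667 ft/s
dp = 0.0282*(185/0.6)*0.075*25.0667^2/(2*32.174) = 6.3678 lbf/ft^2

6.3678 lbf/ft^2


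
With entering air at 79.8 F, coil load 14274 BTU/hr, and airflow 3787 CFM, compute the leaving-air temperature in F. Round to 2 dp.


dT = 14274/(1.08*3787) = 3.4900
T_leave = 79.8 - 3.4900 = 76.31 F

76.31 F


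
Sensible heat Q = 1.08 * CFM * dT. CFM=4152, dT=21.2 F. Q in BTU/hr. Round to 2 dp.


Q = 1.08 * 4152 * 21.2 = 95064.19 BTU/hr

95064.19 BTU/hr


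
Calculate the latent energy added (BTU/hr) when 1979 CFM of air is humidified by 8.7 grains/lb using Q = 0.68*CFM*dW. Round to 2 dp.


Q = 0.68 * 1979 * 8.7 = 11707.76 BTU/hr

11707.76 BTU/hr


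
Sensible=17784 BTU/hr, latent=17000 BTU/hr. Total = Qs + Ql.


Qt = 17784 + 17000 = 34784 BTU/hr

34784 BTU/hr


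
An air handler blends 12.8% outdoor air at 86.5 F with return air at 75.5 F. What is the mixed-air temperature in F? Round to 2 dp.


T_mix = 75.5 + (12.8/100)*(86.5-75.5) = 76.91 F

76.91 F


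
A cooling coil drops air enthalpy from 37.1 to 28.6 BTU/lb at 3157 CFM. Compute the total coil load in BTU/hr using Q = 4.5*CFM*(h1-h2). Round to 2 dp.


Q = 4.5 * 3157 * (37.1 - 28.6) = 120755.25 BTU/hr

120755.25 BTU/hr


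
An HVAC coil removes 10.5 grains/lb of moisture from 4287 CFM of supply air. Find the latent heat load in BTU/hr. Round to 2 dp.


Q = 0.68 * 4287 * 10.5 = 30609.18 BTU/hr

30609.18 BTU/hr


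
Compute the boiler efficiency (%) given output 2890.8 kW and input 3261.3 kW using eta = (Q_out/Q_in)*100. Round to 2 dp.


eta = (2890.8/3261.3)*100 = 88.64 %

88.64 %


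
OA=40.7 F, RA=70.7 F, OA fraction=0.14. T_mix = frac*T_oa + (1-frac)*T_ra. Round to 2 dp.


T_mix = 0.14*40.7 + 0.86*70.7 = 66.50 F

66.50 F


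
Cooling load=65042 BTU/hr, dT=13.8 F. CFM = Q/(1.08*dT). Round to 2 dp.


CFM = 65042 / (1.08 * 13.8) = 4364.06

4364.06 CFM


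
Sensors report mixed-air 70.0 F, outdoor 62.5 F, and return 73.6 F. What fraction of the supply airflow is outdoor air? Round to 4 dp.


frac = (70.0 - 73.6) / (62.5 - 73.6) = 0.3243

0.3243


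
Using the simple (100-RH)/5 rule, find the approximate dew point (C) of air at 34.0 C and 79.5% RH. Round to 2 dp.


Td = 34.0 - (100-79.5)/5 = 29.90 C

29.90 C


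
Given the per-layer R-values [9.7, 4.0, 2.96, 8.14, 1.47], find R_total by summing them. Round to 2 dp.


R_total = 9.7 + 4.0 + 2.96 + 8.14 + 1.47 = 26.27

26.27


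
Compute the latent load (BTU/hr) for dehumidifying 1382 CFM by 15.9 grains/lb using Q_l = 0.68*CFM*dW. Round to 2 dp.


Q = 0.68 * 1382 * 15.9 = 14942.18 BTU/hr

14942.18 BTU/hr


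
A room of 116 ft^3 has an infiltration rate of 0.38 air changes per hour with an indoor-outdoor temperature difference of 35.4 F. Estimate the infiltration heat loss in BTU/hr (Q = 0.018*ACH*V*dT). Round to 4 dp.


Q = 0.018 * 0.38 * 116 * 35.4 = 28.0878 BTU/hr

28.0878 BTU/hr


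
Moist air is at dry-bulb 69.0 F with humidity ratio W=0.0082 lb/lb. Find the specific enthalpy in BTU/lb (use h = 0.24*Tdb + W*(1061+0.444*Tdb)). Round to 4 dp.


h = 0.24*69.0 + 0.0082*(1061+0.444*69.0) = 25.5114 BTU/lb

25.5114 BTU/lb


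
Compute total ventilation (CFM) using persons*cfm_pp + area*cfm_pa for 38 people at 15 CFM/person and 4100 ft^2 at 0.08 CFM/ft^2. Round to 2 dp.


Total = 38*15 + 4100*0.08 = 898.00 CFM

898.00 CFM


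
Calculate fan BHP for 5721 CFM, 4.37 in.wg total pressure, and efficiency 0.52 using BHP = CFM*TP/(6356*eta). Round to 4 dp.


BHP = 5721 * 4.37 / (6356 * 0.52) = 7.5643 hp

7.5643 hp


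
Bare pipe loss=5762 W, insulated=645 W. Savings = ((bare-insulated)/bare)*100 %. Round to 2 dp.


Savings = ((5762-645)/5762)*100 = 88.81 %

88.81 %


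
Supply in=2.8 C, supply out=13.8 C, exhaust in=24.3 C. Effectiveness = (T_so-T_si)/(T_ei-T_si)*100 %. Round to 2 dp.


eff = (13.8-2.8)/(24.3-2.8)*100 = 51.16 %

51.16 %


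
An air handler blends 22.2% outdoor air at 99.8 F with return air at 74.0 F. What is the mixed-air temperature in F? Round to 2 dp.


T_mix = 74.0 + (22.2/100)*(99.8-74.0) = 79.73 F

79.73 F


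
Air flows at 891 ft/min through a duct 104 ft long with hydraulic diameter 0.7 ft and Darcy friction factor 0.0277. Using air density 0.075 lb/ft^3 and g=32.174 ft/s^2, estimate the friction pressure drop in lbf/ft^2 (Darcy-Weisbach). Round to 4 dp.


v_fps = 891/60 = 14.85 ft/s
dp = 0.0277*(104/0.7)*0.075*14.85^2/(2*32.174) = 1.0578 lbf/ft^2

1.0578 lbf/ft^2


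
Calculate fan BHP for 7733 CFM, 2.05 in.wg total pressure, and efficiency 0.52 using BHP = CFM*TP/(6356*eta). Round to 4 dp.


BHP = 7733 * 2.05 / (6356 * 0.52) = 4.7964 hp

4.7964 hp


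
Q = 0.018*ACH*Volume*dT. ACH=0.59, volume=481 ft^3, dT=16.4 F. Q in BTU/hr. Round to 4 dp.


Q = 0.018 * 0.59 * 481 * 16.4 = 83.7748 BTU/hr

83.7748 BTU/hr


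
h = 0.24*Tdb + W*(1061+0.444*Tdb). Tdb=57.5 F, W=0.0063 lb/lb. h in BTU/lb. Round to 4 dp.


h = 0.24*57.5 + 0.0063*(1061+0.444*57.5) = 20.6451 BTU/lb

20.6451 BTU/lb


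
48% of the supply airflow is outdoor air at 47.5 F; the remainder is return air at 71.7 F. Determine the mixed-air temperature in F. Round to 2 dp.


T_mix = 0.48*47.5 + 0.52*71.7 = 60.08 F

60.08 F


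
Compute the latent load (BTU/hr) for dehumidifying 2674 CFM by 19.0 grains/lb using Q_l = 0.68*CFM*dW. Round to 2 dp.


Q = 0.68 * 2674 * 19.0 = 34548.08 BTU/hr

34548.08 BTU/hr


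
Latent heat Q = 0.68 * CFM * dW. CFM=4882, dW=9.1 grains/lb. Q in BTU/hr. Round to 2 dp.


Q = 0.68 * 4882 * 9.1 = 30209.82 BTU/hr

30209.82 BTU/hr


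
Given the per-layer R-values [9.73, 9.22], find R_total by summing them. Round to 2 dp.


R_total = 9.73 + 9.22 = 18.95

18.95


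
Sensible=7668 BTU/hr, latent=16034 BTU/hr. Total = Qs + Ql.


Qt = 7668 + 16034 = 23702 BTU/hr

23702 BTU/hr


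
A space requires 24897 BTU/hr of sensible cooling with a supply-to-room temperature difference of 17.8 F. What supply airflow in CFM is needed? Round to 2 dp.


CFM = 24897 / (1.08 * 17.8) = 1295.10

1295.10 CFM


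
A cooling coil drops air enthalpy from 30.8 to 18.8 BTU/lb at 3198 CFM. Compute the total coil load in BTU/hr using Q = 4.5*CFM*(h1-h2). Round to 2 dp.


Q = 4.5 * 3198 * (30.8 - 18.8) = 172692.00 BTU/hr

172692.00 BTU/hr


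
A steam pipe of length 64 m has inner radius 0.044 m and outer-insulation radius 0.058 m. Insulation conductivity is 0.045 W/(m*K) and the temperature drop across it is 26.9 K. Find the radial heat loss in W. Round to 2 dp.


Q = 2*pi*0.045*64*26.9/ln(0.058/0.044) = 1762.05 W

1762.05 W


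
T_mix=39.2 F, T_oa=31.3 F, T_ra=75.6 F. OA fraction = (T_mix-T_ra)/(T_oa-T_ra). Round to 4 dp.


frac = (39.2 - 75.6) / (31.3 - 75.6) = 0.8217

0.8217


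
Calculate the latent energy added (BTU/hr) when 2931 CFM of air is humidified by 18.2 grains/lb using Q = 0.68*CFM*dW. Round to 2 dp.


Q = 0.68 * 2931 * 18.2 = 36274.06 BTU/hr

36274.06 BTU/hr


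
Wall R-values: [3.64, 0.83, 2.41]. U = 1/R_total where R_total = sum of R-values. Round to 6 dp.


R_total = 3.64 + 0.83 + 2.41 = 6.88
U = 1/6.88 = 0.145349

0.145349


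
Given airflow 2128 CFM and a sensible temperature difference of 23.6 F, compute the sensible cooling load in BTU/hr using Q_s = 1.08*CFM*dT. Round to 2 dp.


Q = 1.08 * 2128 * 23.6 = 54238.46 BTU/hr

54238.46 BTU/hr


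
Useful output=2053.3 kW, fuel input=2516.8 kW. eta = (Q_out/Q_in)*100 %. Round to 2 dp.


eta = (2053.3/2516.8)*100 = 81.58 %

81.58 %


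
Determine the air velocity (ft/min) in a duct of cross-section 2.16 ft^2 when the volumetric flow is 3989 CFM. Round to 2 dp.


V = 3989 / 2.16 = 1846.76 ft/min

1846.76 ft/min


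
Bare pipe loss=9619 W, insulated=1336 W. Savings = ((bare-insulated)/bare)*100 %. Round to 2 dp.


Savings = ((9619-1336)/9619)*100 = 86.11 %

86.11 %


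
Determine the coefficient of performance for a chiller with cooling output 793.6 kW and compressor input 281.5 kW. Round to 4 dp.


COP = 793.6 / 281.5 = 2.8192

2.8192


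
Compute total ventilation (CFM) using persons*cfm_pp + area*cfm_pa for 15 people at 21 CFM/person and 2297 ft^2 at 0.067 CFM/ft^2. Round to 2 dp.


Total = 15*21 + 2297*0.067 = 468.90 CFM

468.90 CFM


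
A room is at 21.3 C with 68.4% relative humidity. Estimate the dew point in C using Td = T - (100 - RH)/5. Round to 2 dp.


Td = 21.3 - (100-68.4)/5 = 14.98 C

14.98 C


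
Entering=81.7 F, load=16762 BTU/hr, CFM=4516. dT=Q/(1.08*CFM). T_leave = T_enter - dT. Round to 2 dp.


dT = 16762/(1.08*4516) = 3.4368
T_leave = 81.7 - 3.4368 = 78.26 F

78.26 F


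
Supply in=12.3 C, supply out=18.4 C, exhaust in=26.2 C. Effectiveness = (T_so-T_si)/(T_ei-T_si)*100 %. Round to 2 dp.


eff = (18.4-12.3)/(26.2-12.3)*100 = 43.88 %

43.88 %


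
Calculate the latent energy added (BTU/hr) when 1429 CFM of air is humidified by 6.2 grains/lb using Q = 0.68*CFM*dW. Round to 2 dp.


Q = 0.68 * 1429 * 6.2 = 6024.66 BTU/hr

6024.66 BTU/hr


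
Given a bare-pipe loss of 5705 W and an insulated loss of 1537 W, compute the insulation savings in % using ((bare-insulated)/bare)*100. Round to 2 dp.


Savings = ((5705-1537)/5705)*100 = 73.06 %

73.06 %


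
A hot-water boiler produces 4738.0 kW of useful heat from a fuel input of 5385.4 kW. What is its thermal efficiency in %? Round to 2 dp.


eta = (4738.0/5385.4)*100 = 87.98 %

87.98 %


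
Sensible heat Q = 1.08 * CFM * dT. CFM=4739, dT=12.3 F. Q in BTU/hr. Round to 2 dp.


Q = 1.08 * 4739 * 12.3 = 62952.88 BTU/hr

62952.88 BTU/hr


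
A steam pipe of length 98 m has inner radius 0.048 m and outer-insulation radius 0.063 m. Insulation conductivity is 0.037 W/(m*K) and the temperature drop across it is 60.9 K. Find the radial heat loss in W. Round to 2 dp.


Q = 2*pi*0.037*98*60.9/ln(0.063/0.048) = 5102.25 W

5102.25 W


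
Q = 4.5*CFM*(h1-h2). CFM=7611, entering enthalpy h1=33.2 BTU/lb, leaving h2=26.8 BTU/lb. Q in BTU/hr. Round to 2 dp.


Q = 4.5 * 7611 * (33.2 - 26.8) = 219196.80 BTU/hr

219196.80 BTU/hr


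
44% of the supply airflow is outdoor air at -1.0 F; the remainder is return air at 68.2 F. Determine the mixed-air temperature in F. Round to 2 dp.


T_mix = 0.44*(-1.0) + 0.56*68.2 = 37.75 F

37.75 F


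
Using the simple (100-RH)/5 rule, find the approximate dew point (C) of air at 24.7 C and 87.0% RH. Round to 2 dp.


Td = 24.7 - (100-87.0)/5 = 22.10 C

22.10 C


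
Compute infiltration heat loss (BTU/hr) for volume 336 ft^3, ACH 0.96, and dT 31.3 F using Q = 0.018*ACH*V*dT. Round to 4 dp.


Q = 0.018 * 0.96 * 336 * 31.3 = 181.7303 BTU/hr

181.7303 BTU/hr


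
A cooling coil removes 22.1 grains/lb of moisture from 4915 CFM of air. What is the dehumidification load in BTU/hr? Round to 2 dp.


Q = 0.68 * 4915 * 22.1 = 73862.62 BTU/hr

73862.62 BTU/hr


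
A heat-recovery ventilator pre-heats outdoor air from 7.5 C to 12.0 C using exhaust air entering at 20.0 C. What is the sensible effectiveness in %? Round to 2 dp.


eff = (12.0-7.5)/(20.0-7.5)*100 = 36.00 %

36.00 %


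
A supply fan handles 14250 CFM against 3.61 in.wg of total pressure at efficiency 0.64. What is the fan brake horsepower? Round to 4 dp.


BHP = 14250 * 3.61 / (6356 * 0.64) = 12.6461 hp

12.6461 hp


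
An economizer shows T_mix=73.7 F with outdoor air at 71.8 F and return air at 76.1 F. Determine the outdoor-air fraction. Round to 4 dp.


frac = (73.7 - 76.1) / (71.8 - 76.1) = 0.5581

0.5581


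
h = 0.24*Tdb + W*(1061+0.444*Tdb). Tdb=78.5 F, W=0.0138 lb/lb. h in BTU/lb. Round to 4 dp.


h = 0.24*78.5 + 0.0138*(1061+0.444*78.5) = 33.9628 BTU/lb

33.9628 BTU/lb


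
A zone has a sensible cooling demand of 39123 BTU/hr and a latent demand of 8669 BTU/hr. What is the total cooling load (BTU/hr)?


Qt = 39123 + 8669 = 47792 BTU/hr

47792 BTU/hr


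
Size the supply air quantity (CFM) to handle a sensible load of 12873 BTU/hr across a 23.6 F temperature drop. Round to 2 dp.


CFM = 12873 / (1.08 * 23.6) = 505.06

505.06 CFM


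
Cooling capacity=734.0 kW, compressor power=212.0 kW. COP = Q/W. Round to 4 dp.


COP = 734.0 / 212.0 = 3.4623

3.4623


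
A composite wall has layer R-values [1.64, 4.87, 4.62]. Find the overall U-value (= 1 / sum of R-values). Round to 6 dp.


R_total = 1.64 + 4.87 + 4.62 = 11.13
U = 1/11.13 = 0.089847

0.089847


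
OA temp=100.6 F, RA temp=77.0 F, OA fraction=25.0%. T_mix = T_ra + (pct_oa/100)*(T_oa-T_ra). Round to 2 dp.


T_mix = 77.0 + (25.0/100)*(100.6-77.0) = 82.90 F

82.90 F


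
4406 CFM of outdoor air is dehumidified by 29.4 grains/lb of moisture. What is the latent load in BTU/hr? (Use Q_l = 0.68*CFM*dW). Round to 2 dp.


Q = 0.68 * 4406 * 29.4 = 88084.75 BTU/hr

88084.75 BTU/hr


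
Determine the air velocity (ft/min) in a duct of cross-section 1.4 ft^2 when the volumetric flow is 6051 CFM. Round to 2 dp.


V = 6051 / 1.4 = 4322.14 ft/min

4322.14 ft/min


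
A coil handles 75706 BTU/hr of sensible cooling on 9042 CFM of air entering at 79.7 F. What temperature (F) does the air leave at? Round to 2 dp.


dT = 75706/(1.08*9042) = 7.7525
T_leave = 79.7 - 7.7525 = 71.95 F

71.95 F


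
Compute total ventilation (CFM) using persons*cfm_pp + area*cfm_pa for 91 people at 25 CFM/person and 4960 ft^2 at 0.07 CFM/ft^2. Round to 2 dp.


Total = 91*25 + 4960*0.07 = 2622.20 CFM

2622.20 CFM


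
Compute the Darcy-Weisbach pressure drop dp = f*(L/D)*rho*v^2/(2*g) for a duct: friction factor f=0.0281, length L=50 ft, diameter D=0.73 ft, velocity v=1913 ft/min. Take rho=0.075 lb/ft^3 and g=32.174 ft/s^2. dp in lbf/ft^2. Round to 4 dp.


v_fps = 1913/60 = 31.8833 ft/s
dp = 0.0281*(50/0.73)*0.075*31.8833^2/(2*32.174) = 2.2804 lbf/ft^2

2.2804 lbf/ft^2


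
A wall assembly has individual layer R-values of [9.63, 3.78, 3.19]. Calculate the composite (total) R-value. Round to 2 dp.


R_total = 9.63 + 3.78 + 3.19 = 16.60

16.60


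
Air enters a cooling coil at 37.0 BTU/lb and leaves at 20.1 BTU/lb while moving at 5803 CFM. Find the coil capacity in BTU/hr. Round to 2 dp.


Q = 4.5 * 5803 * (37.0 - 20.1) = 441318.15 BTU/hr

441318.15 BTU/hr


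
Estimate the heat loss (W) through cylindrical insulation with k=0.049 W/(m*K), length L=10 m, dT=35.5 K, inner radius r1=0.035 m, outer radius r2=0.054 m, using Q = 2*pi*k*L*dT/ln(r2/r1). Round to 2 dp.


Q = 2*pi*0.049*10*35.5/ln(0.054/0.035) = 252.05 W

252.05 W


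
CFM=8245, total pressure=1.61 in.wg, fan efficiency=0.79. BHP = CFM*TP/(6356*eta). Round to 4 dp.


BHP = 8245 * 1.61 / (6356 * 0.79) = 2.6437 hp

2.6437 hp


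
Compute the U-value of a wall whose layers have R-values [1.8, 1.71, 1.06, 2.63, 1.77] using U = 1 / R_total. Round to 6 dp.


R_total = 1.8 + 1.71 + 1.06 + 2.63 + 1.77 = 8.97
U = 1/8.97 = 0.111483

0.111483


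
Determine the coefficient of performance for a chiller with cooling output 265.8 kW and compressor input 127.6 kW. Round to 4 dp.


COP = 265.8 / 127.6 = 2.0831

2.0831


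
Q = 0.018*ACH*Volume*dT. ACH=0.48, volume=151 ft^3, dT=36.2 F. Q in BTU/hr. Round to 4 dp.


Q = 0.018 * 0.48 * 151 * 36.2 = 47.2280 BTU/hr

47.2280 BTU/hr


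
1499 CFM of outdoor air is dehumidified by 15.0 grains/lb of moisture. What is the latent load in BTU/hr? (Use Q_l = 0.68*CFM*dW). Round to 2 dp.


Q = 0.68 * 1499 * 15.0 = 15289.80 BTU/hr

15289.80 BTU/hr


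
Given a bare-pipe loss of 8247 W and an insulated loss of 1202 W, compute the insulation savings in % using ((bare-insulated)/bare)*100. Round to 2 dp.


Savings = ((8247-1202)/8247)*100 = 85.43 %

85.43 %


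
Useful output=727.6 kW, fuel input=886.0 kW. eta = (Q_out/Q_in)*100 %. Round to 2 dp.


eta = (727.6/886.0)*100 = 82.12 %

82.12 %


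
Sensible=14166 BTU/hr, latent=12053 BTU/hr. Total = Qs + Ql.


Qt = 14166 + 12053 = 26219 BTU/hr

26219 BTU/hr


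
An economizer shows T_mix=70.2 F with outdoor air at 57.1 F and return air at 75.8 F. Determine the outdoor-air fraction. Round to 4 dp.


frac = (70.2 - 75.8) / (57.1 - 75.8) = 0.2995

0.2995


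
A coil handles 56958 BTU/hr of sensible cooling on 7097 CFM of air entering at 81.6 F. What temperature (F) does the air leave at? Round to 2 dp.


dT = 56958/(1.08*7097) = 7.4312
T_leave = 81.6 - 7.4312 = 74.17 F

74.17 F


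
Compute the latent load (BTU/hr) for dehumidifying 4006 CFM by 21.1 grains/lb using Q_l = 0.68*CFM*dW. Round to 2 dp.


Q = 0.68 * 4006 * 21.1 = 57478.09 BTU/hr

57478.09 BTU/hr


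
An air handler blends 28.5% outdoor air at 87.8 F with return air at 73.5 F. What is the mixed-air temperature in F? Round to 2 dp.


T_mix = 73.5 + (28.5/100)*(87.8-73.5) = 77.58 F

77.58 F


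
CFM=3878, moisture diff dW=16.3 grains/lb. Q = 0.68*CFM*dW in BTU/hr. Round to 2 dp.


Q = 0.68 * 3878 * 16.3 = 42983.75 BTU/hr

42983.75 BTU/hr


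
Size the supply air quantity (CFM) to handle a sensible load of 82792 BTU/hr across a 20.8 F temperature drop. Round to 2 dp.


CFM = 82792 / (1.08 * 20.8) = 3685.54

3685.54 CFM


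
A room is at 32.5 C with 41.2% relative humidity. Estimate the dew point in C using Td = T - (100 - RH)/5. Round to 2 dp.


Td = 32.5 - (100-41.2)/5 = 20.74 C

20.74 C


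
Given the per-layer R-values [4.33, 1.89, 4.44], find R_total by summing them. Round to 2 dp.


R_total = 4.33 + 1.89 + 4.44 = 10.66

10.66


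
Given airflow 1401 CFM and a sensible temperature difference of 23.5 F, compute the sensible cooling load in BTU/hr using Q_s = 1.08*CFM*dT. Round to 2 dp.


Q = 1.08 * 1401 * 23.5 = 35557.38 BTU/hr

35557.38 BTU/hr


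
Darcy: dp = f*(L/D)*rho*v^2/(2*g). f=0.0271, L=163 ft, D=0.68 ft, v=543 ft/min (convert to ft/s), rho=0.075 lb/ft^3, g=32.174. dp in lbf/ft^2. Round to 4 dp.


v_fps = 543/60 = 9.05 ft/s
dp = 0.0271*(163/0.68)*0.075*9.05^2/(2*32.174) = 0.6201 lbf/ft^2

0.6201 lbf/ft^2


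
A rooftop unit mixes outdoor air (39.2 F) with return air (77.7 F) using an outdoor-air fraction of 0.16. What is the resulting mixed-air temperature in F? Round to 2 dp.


T_mix = 0.16*39.2 + 0.84*77.7 = 71.54 F

71.54 F


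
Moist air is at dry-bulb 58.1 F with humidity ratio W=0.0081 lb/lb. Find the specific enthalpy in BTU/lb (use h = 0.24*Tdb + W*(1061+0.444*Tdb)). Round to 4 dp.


h = 0.24*58.1 + 0.0081*(1061+0.444*58.1) = 22.7471 BTU/lb

22.7471 BTU/lb


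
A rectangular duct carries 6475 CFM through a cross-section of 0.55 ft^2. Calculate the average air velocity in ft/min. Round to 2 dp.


V = 6475 / 0.55 = 11772.73 ft/min

11772.73 ft/min


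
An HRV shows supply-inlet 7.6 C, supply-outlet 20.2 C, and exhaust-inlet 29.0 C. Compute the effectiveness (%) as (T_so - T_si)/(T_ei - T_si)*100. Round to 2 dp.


eff = (20.2-7.6)/(29.0-7.6)*100 = 58.88 %

58.88 %


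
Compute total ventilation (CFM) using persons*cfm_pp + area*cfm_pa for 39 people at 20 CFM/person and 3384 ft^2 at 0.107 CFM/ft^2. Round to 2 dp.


Total = 39*20 + 3384*0.107 = 1142.09 CFM

1142.09 CFM


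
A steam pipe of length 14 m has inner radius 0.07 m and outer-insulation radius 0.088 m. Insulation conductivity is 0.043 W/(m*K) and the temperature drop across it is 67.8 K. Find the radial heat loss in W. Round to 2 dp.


Q = 2*pi*0.043*14*67.8/ln(0.088/0.07) = 1120.65 W

1120.65 W


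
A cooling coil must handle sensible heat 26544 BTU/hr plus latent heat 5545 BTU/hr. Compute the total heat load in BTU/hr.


Qt = 26544 + 5545 = 32089 BTU/hr

32089 BTU/hr


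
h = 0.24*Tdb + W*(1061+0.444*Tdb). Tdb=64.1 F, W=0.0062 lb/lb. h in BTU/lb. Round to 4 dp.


h = 0.24*64.1 + 0.0062*(1061+0.444*64.1) = 22.1387 BTU/lb

22.1387 BTU/lb


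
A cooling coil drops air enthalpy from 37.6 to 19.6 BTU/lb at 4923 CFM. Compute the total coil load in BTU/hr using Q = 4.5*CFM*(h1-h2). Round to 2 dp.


Q = 4.5 * 4923 * (37.6 - 19.6) = 398763.00 BTU/hr

398763.00 BTU/hr


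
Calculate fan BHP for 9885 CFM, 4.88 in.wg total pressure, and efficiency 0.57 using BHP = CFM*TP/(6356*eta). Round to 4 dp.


BHP = 9885 * 4.88 / (6356 * 0.57) = 13.3149 hp

13.3149 hp


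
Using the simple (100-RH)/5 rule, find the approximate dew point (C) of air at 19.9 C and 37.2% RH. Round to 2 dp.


Td = 19.9 - (100-37.2)/5 = 7.34 C

7.34 C


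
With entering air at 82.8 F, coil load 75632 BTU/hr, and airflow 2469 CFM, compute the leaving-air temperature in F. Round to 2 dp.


dT = 75632/(1.08*2469) = 28.3636
T_leave = 82.8 - 28.3636 = 54.44 F

54.44 F


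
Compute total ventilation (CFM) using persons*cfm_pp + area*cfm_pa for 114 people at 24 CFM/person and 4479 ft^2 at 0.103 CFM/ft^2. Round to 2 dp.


Total = 114*24 + 4479*0.103 = 3197.34 CFM

3197.34 CFM


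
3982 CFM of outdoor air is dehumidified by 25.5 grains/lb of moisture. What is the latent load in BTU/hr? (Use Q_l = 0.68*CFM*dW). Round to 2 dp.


Q = 0.68 * 3982 * 25.5 = 69047.88 BTU/hr

69047.88 BTU/hr


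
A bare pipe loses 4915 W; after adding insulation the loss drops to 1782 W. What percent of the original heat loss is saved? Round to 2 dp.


Savings = ((4915-1782)/4915)*100 = 63.74 %

63.74 %


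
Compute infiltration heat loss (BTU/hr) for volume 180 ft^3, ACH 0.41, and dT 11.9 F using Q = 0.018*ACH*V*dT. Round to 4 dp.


Q = 0.018 * 0.41 * 180 * 11.9 = 15.8080 BTU/hr

15.8080 BTU/hr


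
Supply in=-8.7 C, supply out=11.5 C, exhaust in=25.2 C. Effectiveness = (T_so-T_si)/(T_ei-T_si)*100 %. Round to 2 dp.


eff = (11.5-(-8.7))/(25.2-(-8.7))*100 = 59.59 %

59.59 %


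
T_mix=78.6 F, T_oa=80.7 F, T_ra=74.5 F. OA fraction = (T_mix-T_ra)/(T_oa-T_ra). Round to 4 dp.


frac = (78.6 - 74.5) / (80.7 - 74.5) = 0.6613

0.6613


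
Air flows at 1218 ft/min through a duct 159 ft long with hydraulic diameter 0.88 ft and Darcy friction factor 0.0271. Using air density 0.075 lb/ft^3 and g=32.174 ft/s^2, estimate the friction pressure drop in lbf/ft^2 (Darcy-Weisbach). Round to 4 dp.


v_fps = 1218/60 = 20.3 ft/s
dp = 0.0271*(159/0.88)*0.075*20.3^2/(2*32.174) = 2.3518 lbf/ft^2

2.3518 lbf/ft^2


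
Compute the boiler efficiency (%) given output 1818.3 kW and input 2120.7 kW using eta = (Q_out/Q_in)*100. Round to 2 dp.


eta = (1818.3/2120.7)*100 = 85.74 %

85.74 %


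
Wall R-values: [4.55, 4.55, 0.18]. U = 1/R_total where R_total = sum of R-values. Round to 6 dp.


R_total = 4.55 + 4.55 + 0.18 = 9.28
U = 1/9.28 = 0.107759

0.107759


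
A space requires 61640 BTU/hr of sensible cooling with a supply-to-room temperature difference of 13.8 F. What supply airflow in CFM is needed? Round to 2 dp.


CFM = 61640 / (1.08 * 13.8) = 4135.80

4135.80 CFM


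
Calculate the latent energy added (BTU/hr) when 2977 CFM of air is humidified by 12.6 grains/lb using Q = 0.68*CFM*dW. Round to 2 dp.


Q = 0.68 * 2977 * 12.6 = 25506.94 BTU/hr

25506.94 BTU/hr


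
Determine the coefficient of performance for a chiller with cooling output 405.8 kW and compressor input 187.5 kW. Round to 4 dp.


COP = 405.8 / 187.5 = 2.1643

2.1643


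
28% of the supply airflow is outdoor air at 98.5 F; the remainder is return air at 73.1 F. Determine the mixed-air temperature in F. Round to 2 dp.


T_mix = 0.28*98.5 + 0.72*73.1 = 80.21 F

80.21 F


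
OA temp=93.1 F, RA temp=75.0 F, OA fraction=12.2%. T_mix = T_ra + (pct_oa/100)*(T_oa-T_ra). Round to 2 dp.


T_mix = 75.0 + (12.2/100)*(93.1-75.0) = 77.21 F

77.21 F


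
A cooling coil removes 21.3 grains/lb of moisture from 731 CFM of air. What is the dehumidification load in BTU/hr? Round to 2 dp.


Q = 0.68 * 731 * 21.3 = 10587.80 BTU/hr

10587.80 BTU/hr


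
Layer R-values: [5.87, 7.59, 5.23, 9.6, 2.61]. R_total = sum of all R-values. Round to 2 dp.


R_total = 5.87 + 7.59 + 5.23 + 9.6 + 2.61 = 30.90

30.90


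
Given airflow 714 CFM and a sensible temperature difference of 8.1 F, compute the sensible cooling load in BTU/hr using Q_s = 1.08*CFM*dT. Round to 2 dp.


Q = 1.08 * 714 * 8.1 = 6246.07 BTU/hr

6246.07 BTU/hr


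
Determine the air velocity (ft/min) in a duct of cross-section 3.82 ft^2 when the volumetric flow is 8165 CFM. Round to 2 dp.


V = 8165 / 3.82 = 2137.43 ft/min

2137.43 ft/min


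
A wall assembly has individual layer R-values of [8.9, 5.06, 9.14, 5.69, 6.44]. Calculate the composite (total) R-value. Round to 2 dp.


R_total = 8.9 + 5.06 + 9.14 + 5.69 + 6.44 = 35.23

35.23


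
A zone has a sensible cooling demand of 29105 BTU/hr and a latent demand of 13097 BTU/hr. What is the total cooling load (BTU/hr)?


Qt = 29105 + 13097 = 42202 BTU/hr

42202 BTU/hr


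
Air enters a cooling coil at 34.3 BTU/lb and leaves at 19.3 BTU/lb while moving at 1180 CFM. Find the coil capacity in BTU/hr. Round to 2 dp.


Q = 4.5 * 1180 * (34.3 - 19.3) = 79650.00 BTU/hr

79650.00 BTU/hr


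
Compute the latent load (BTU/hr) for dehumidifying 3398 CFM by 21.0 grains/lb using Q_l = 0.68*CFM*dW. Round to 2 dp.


Q = 0.68 * 3398 * 21.0 = 48523.44 BTU/hr

48523.44 BTU/hr


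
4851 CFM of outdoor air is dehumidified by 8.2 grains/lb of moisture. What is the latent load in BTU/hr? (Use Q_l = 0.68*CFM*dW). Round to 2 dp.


Q = 0.68 * 4851 * 8.2 = 27049.18 BTU/hr

27049.18 BTU/hr


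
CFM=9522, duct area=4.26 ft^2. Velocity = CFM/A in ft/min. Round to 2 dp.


V = 9522 / 4.26 = 2235.21 ft/min

2235.21 ft/min


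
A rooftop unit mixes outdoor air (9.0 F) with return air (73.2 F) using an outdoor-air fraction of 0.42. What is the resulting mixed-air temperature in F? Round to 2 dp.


T_mix = 0.42*9.0 + 0.58*73.2 = 46.24 F

46.24 F


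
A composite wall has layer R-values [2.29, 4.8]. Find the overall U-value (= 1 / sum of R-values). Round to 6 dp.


R_total = 2.29 + 4.8 = 7.09
U = 1/7.09 = 0.141044

0.141044


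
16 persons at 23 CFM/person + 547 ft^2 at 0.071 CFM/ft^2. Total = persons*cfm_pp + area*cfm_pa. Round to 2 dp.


Total = 16*23 + 547*0.071 = 406.84 CFM

406.84 CFM


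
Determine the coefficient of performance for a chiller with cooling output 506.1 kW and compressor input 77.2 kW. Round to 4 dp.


COP = 506.1 / 77.2 = 6.5557

6.5557


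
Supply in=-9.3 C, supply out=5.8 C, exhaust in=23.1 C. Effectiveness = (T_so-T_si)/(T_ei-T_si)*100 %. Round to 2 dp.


eff = (5.8-(-9.3))/(23.1-(-9.3))*100 = 46.60 %

46.60 %


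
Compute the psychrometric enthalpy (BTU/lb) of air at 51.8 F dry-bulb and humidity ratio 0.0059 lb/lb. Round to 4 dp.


h = 0.24*51.8 + 0.0059*(1061+0.444*51.8) = 18.8276 BTU/lb

18.8276 BTU/lb


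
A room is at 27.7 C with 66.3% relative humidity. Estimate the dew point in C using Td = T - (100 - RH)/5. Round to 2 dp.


Td = 27.7 - (100-66.3)/5 = 20.96 C

20.96 C


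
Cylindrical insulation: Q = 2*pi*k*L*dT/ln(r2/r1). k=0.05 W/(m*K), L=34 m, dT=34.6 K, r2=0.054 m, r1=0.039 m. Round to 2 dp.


Q = 2*pi*0.05*34*34.6/ln(0.054/0.039) = 1135.68 W

1135.68 W


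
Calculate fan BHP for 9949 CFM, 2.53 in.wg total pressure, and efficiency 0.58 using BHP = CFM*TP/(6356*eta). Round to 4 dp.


BHP = 9949 * 2.53 / (6356 * 0.58) = 6.8279 hp

6.8279 hp


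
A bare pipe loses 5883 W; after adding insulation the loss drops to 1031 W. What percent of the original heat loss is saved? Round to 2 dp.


Savings = ((5883-1031)/5883)*100 = 82.47 %

82.47 %


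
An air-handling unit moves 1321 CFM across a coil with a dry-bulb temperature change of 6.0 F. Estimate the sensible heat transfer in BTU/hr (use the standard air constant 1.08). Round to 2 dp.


Q = 1.08 * 1321 * 6.0 = 8560.08 BTU/hr

8560.08 BTU/hr


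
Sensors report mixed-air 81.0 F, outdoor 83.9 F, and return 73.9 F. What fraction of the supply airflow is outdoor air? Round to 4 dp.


frac = (81.0 - 73.9) / (83.9 - 73.9) = 0.7100

0.7100


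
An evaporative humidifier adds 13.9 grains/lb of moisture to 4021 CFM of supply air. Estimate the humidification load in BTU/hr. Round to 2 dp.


Q = 0.68 * 4021 * 13.9 = 38006.49 BTU/hr

38006.49 BTU/hr


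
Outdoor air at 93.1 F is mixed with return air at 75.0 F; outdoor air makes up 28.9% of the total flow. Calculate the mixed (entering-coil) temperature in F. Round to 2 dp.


T_mix = 75.0 + (28.9/100)*(93.1-75.0) = 80.23 F

80.23 F


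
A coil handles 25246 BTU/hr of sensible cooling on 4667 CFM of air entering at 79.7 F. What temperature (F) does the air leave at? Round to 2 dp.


dT = 25246/(1.08*4667) = 5.0088
T_leave = 79.7 - 5.0088 = 74.69 F

74.69 F


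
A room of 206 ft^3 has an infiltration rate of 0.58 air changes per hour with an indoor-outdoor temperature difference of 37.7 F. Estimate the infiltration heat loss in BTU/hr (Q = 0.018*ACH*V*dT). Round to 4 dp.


Q = 0.018 * 0.58 * 206 * 37.7 = 81.0791 BTU/hr

81.0791 BTU/hr


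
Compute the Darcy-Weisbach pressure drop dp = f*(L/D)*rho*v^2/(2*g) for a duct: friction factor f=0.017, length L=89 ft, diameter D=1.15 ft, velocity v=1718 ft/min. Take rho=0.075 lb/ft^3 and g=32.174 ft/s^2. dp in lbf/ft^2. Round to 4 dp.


v_fps = 1718/60 = 28.6333 ft/s
dp = 0.017*(89/1.15)*0.075*28.6333^2/(2*32.174) = 1.2572 lbf/ft^2

1.2572 lbf/ft^2


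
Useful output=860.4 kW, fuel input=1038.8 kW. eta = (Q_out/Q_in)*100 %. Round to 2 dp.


eta = (860.4/1038.8)*100 = 82.83 %

82.83 %


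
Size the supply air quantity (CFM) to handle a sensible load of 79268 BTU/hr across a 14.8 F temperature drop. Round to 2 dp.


CFM = 79268 / (1.08 * 14.8) = 4959.21

4959.21 CFM


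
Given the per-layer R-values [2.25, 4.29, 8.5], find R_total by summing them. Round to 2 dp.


R_total = 2.25 + 4.29 + 8.5 = 15.04

15.04


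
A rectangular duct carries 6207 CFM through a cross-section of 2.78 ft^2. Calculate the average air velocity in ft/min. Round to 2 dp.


V = 6207 / 2.78 = 2232.73 ft/min

2232.73 ft/min


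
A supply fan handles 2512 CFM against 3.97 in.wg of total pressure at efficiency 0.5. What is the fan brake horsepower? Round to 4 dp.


BHP = 2512 * 3.97 / (6356 * 0.5) = 3.1380 hp

3.1380 hp


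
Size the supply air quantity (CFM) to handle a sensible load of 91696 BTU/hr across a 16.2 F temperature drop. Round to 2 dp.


CFM = 91696 / (1.08 * 16.2) = 5240.97

5240.97 CFM


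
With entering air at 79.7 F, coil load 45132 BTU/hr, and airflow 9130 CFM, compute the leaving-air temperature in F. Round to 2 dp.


dT = 45132/(1.08*9130) = 4.5771
T_leave = 79.7 - 4.5771 = 75.12 F

75.12 F


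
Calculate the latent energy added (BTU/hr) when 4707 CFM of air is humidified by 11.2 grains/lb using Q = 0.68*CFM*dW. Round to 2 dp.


Q = 0.68 * 4707 * 11.2 = 35848.51 BTU/hr

35848.51 BTU/hr


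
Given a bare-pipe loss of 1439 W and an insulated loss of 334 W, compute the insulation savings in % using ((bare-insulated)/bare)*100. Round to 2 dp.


Savings = ((1439-334)/1439)*100 = 76.79 %

76.79 %


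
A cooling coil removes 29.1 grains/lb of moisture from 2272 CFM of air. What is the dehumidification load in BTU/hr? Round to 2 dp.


Q = 0.68 * 2272 * 29.1 = 44958.34 BTU/hr

44958.34 BTU/hr


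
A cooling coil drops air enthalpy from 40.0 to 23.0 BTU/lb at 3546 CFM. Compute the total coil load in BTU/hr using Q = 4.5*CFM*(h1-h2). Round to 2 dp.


Q = 4.5 * 3546 * (40.0 - 23.0) = 271269.00 BTU/hr

271269.00 BTU/hr


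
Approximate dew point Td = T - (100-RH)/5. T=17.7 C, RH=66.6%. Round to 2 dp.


Td = 17.7 - (100-66.6)/5 = 11.02 C

11.02 C


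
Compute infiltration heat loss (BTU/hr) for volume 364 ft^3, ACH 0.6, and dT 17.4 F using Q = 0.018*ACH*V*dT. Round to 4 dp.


Q = 0.018 * 0.6 * 364 * 17.4 = 68.4029 BTU/hr

68.4029 BTU/hr


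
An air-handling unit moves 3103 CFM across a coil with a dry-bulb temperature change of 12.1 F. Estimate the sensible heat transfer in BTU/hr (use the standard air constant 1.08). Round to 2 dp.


Q = 1.08 * 3103 * 12.1 = 40550.00 BTU/hr

40550.00 BTU/hr


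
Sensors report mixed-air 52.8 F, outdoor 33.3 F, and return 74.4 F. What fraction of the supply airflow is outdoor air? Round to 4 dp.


frac = (52.8 - 74.4) / (33.3 - 74.4) = 0.5255

0.5255


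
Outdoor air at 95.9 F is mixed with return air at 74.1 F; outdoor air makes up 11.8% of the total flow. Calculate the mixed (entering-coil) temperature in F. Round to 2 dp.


T_mix = 74.1 + (11.8/100)*(95.9-74.1) = 76.67 F

76.67 F


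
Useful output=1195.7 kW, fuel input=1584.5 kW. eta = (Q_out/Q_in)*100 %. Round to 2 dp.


eta = (1195.7/1584.5)*100 = 75.46 %

75.46 %


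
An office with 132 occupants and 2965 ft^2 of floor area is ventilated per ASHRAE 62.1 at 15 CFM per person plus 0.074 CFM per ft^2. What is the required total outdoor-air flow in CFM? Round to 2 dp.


Total = 132*15 + 2965*0.074 = 2199.41 CFM

2199.41 CFM


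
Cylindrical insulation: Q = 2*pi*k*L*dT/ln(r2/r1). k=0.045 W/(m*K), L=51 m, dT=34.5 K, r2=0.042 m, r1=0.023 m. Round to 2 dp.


Q = 2*pi*0.045*51*34.5/ln(0.042/0.023) = 826.15 W

826.15 W


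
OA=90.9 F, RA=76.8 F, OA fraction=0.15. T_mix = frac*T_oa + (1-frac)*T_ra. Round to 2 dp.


T_mix = 0.15*90.9 + 0.85*76.8 = 78.92 F

78.92 F


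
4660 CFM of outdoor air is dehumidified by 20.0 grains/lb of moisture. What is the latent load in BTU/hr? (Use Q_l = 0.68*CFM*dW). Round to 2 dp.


Q = 0.68 * 4660 * 20.0 = 63376.00 BTU/hr

63376.00 BTU/hr


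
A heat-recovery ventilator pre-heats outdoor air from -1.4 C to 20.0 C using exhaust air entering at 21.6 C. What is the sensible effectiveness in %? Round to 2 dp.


eff = (20.0-(-1.4))/(21.6-(-1.4))*100 = 93.04 %

93.04 %


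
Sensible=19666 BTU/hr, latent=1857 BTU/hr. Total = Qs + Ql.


Qt = 19666 + 1857 = 21523 BTU/hr

21523 BTU/hr


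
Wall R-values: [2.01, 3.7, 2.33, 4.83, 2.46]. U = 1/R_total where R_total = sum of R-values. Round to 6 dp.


R_total = 2.01 + 3.7 + 2.33 + 4.83 + 2.46 = 15.33
U = 1/15.33 = 0.065232

0.065232


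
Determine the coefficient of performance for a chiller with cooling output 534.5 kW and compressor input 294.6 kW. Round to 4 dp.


COP = 534.5 / 294.6 = 1.8143

1.8143


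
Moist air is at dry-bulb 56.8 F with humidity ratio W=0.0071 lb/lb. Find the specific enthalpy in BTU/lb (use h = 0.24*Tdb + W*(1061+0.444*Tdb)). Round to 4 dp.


h = 0.24*56.8 + 0.0071*(1061+0.444*56.8) = 21.3442 BTU/lb

21.3442 BTU/lb


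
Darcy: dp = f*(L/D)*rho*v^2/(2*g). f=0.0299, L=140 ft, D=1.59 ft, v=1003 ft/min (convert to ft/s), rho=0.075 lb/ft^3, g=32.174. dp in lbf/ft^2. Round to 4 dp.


v_fps = 1003/60 = 16.7167 ft/s
dp = 0.0299*(140/1.59)*0.075*16.7167^2/(2*32.174) = 0.8575 lbf/ft^2

0.8575 lbf/ft^2


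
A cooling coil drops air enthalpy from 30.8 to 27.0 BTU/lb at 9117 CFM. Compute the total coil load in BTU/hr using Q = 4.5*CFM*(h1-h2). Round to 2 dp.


Q = 4.5 * 9117 * (30.8 - 27.0) = 155900.70 BTU/hr

155900.70 BTU/hr


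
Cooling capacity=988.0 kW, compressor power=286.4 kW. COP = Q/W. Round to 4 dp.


COP = 988.0 / 286.4 = 3.4497

3.4497


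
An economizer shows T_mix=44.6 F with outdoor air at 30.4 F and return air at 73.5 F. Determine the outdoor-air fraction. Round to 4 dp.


frac = (44.6 - 73.5) / (30.4 - 73.5) = 0.6705

0.6705


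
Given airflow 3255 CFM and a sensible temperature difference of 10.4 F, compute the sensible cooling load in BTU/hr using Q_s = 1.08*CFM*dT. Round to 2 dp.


Q = 1.08 * 3255 * 10.4 = 36560.16 BTU/hr

36560.16 BTU/hr


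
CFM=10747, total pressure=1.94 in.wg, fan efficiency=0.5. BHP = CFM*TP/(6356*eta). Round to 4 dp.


BHP = 10747 * 1.94 / (6356 * 0.5) = 6.5605 hp

6.5605 hp


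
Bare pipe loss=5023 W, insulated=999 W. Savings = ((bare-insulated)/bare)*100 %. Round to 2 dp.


Savings = ((5023-999)/5023)*100 = 80.11 %

80.11 %


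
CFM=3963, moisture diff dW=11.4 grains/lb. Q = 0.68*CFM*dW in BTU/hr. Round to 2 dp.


Q = 0.68 * 3963 * 11.4 = 30721.18 BTU/hr

30721.18 BTU/hr


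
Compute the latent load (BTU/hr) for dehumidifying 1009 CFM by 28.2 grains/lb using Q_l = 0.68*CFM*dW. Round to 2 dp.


Q = 0.68 * 1009 * 28.2 = 19348.58 BTU/hr

19348.58 BTU/hr


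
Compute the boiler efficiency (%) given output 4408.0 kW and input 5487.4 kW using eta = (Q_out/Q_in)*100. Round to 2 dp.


eta = (4408.0/5487.4)*100 = 80.33 %

80.33 %


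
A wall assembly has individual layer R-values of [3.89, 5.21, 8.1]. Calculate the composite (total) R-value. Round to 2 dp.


R_total = 3.89 + 5.21 + 8.1 = 17.20

17.20


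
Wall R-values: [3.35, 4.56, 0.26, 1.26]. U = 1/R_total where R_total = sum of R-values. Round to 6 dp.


R_total = 3.35 + 4.56 + 0.26 + 1.26 = 9.43
U = 1/9.43 = 0.106045

0.106045


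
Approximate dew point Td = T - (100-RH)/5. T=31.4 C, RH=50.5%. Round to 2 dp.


Td = 31.4 - (100-50.5)/5 = 21.50 C

21.50 C


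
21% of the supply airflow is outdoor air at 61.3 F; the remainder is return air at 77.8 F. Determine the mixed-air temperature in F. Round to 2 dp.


T_mix = 0.21*61.3 + 0.79*77.8 = 74.34 F

74.34 F


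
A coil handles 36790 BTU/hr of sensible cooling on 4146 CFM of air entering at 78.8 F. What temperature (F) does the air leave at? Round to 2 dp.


dT = 36790/(1.08*4146) = 8.2163
T_leave = 78.8 - 8.2163 = 70.58 F

70.58 F


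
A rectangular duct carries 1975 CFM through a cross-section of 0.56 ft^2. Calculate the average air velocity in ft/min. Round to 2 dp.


V = 1975 / 0.56 = 3526.79 ft/min

3526.79 ft/min


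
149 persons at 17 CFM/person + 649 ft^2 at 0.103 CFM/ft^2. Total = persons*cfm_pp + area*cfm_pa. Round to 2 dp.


Total = 149*17 + 649*0.103 = 2599.85 CFM

2599.85 CFM


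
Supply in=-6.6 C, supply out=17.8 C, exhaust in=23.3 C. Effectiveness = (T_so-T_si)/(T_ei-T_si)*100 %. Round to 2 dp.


eff = (17.8-(-6.6))/(23.3-(-6.6))*100 = 81.61 %

81.61 %


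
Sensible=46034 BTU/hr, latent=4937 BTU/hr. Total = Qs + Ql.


Qt = 46034 + 4937 = 50971 BTU/hr

50971 BTU/hr


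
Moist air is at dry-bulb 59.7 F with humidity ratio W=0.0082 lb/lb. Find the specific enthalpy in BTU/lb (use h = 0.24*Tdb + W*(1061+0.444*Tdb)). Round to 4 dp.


h = 0.24*59.7 + 0.0082*(1061+0.444*59.7) = 23.2456 BTU/lb

23.2456 BTU/lb
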